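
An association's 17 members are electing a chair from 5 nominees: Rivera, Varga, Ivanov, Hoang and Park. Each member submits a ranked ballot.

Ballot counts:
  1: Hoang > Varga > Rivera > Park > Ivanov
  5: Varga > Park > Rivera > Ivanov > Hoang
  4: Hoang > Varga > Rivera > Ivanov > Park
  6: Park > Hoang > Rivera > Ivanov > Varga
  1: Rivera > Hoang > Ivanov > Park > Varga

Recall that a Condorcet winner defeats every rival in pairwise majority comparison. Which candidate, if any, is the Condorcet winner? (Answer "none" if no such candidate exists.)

none

Head-to-head results (17 voters):
Rivera vs Varga: Rivera is ranked higher on 6+1 = 7 ballots, Varga on 10. Varga wins 10–7.
Rivera vs Ivanov: 17 to 0, Rivera.
Rivera vs Hoang: Rivera preferred on 5+1 = 6 ballots; Hoang wins 11–6.
Rivera vs Park: Rivera is ranked higher on 1+4+1 = 6 ballots, Park on 11. Park wins 11–6.
Varga vs Ivanov: 10 to 7, Varga.
Varga vs Hoang: Varga preferred on 5 ballots; Hoang wins 12–5.
Varga–Park: Varga 10–7.
Ivanov vs Hoang: Hoang, 12–5.
Ivanov vs Park: Park wins 12–5.
Hoang vs Park: 1+4+1 = 6 for Hoang, 11 for Park — Park by 11–6.
Each candidate drops at least one matchup (Rivera loses to Varga; Varga loses to Hoang; Ivanov loses to Rivera; Hoang loses to Park; Park loses to Varga); the cycle Varga beats Park beats Hoang beats Varga rules out a Condorcet winner.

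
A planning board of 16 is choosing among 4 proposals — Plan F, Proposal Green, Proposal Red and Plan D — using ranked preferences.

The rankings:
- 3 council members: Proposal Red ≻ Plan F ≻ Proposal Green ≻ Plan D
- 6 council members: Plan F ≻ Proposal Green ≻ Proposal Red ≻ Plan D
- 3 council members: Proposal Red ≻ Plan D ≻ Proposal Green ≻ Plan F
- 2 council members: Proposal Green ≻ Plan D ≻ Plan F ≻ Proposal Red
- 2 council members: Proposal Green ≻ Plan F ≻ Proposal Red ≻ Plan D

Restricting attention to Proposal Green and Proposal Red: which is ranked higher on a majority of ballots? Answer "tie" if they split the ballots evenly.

Ballots ranking Proposal Green above Proposal Red: 6 + 2 + 2 = 10.
Ballots ranking Proposal Red above Proposal Green: 16 − 10 = 6.
Proposal Green wins the head-to-head 10–6.

Proposal Green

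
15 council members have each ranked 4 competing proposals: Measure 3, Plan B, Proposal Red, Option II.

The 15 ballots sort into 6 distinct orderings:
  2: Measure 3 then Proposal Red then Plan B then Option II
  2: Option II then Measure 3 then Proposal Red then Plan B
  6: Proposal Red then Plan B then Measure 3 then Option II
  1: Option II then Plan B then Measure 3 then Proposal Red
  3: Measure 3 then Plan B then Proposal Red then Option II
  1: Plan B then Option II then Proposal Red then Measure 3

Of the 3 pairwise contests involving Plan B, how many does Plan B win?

Plan B against each rival (15 council members):
Plan B vs Measure 3: Plan B preferred on 6+1+1 = 8 ballots; Plan B wins 8–7.
Plan B vs Proposal Red: Proposal Red, 10–5.
Plan B vs Option II: 2+6+3+1 = 12 for Plan B, 3 for Option II — Plan B by 12–3.
Plan B beats Measure 3, Option II; loses to Proposal Red — 2 pairwise wins.

2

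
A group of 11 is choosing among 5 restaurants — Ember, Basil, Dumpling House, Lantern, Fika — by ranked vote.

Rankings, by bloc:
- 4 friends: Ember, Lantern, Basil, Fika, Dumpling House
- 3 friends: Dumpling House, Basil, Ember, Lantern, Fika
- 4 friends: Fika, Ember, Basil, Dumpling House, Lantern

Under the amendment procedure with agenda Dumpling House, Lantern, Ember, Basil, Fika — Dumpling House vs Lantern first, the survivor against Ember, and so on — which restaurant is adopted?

Ember

Round 1: Dumpling House vs Lantern — 7–4, Dumpling House advances.
Round 2: Dumpling House vs Ember — 3–8, Ember advances.
Round 3: Ember vs Basil — 8–3, Ember advances.
Round 4: Ember vs Fika — 7–4, Ember advances.
The agenda winner is Ember.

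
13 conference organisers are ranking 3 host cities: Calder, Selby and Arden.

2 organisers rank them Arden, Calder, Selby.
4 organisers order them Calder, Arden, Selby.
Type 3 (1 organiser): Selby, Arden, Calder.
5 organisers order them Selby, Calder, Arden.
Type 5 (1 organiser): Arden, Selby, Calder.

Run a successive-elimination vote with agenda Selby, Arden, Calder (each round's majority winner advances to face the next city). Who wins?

Round 1: Selby vs Arden — 6–7, Arden advances.
Round 2: Arden vs Calder — 4–9, Calder advances.
The agenda winner is Calder.

Calder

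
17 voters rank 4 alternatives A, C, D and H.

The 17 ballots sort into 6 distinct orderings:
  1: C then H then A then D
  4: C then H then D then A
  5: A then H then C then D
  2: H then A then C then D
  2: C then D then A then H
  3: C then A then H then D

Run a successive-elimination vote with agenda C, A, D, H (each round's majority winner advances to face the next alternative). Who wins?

C

Round 1: C vs A — 10–7, C advances.
Round 2: C vs D — 17–0, C advances.
Round 3: C vs H — 10–7, C advances.
C survives the agenda.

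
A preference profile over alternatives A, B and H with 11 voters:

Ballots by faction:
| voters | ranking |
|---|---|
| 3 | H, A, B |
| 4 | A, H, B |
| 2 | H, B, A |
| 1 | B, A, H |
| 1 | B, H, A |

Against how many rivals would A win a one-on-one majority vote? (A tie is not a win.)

A against each rival (11 voters):
A vs B: A wins 7–4.
A vs H: 5 to 6, H.
A beats B; loses to H — 1 pairwise win.

1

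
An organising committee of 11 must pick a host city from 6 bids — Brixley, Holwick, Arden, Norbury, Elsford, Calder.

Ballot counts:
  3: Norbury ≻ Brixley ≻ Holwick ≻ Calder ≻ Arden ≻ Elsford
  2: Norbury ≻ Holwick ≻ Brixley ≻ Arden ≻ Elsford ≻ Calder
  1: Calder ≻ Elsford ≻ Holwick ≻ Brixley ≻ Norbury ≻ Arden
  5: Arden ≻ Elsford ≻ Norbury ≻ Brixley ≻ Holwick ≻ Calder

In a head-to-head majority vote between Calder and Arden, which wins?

Arden

Ballots ranking Calder above Arden: 3 + 1 = 4.
Ballots ranking Arden above Calder: 11 − 4 = 7.
Arden wins the head-to-head 7–4.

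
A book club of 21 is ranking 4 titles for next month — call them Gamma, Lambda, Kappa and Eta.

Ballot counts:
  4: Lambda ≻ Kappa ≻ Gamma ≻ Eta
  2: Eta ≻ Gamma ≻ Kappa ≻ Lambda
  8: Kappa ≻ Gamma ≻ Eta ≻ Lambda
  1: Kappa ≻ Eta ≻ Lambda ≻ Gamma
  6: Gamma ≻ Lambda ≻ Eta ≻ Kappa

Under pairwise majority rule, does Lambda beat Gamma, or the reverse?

Ballots ranking Lambda above Gamma: 4 + 1 = 5.
Ballots ranking Gamma above Lambda: 21 − 5 = 16.
Gamma wins the head-to-head 16–5.

Gamma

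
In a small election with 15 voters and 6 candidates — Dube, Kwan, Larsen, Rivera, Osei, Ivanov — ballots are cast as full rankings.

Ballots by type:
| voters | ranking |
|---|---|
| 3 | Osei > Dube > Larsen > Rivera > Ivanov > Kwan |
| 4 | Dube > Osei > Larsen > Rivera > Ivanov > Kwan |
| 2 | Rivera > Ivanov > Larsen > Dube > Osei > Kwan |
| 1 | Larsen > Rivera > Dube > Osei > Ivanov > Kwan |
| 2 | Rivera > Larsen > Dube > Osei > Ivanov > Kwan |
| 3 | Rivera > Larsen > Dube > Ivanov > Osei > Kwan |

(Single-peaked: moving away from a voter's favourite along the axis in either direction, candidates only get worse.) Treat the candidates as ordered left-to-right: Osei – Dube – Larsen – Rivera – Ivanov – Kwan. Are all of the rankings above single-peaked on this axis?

Axis positions: Osei=1, Dube=2, Larsen=3, Rivera=4, Ivanov=5, Kwan=6.
Type 1 (peak Osei at position 1): ranking walks positions 1-2-3-4-5-6, expanding outward from the peak — single-peaked.
Type 2 (peak Dube at position 2): ranking walks positions 2-1-3-4-5-6, expanding outward from the peak — single-peaked.
Type 3 (peak Rivera at position 4): ranking walks positions 4-5-3-2-1-6, expanding outward from the peak — single-peaked.
Type 4 (peak Larsen at position 3): ranking walks positions 3-4-2-1-5-6, expanding outward from the peak — single-peaked.
Type 5 (peak Rivera at position 4): ranking walks positions 4-3-2-1-5-6, expanding outward from the peak — single-peaked.
Type 6 (peak Rivera at position 4): ranking walks positions 4-3-2-5-1-6, expanding outward from the peak — single-peaked.
Every ranking is single-peaked on this axis.

yes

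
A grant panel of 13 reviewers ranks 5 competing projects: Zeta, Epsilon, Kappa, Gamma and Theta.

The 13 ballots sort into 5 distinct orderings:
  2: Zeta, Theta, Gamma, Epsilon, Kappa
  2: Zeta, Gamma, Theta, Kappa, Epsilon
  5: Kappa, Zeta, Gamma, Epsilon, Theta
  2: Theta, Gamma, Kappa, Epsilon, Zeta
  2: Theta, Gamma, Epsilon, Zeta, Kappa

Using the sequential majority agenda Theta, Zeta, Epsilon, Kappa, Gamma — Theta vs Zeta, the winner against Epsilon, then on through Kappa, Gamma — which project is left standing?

Gamma

Round 1: Theta vs Zeta — 4–9, Zeta advances.
Round 2: Zeta vs Epsilon — 9–4, Zeta advances.
Round 3: Zeta vs Kappa — 6–7, Kappa advances.
Round 4: Kappa vs Gamma — 5–8, Gamma advances.
Gamma survives the agenda.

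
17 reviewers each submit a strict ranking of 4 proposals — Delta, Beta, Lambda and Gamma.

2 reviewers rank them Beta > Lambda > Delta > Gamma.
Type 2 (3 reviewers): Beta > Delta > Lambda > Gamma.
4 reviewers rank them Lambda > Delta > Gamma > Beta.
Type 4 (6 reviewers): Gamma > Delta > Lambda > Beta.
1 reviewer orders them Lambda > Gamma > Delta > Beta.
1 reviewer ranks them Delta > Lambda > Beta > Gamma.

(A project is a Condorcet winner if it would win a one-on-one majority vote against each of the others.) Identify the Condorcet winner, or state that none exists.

Head-to-head results (17 reviewers):
Delta vs Beta: 12 to 5, Delta.
Delta vs Lambda: Delta wins 10–7.
Delta–Gamma: Delta 10–7.
Beta–Lambda: Lambda 12–5.
Beta vs Gamma: Beta is ranked higher on 2+3+1 = 6 ballots, Gamma on 11. Gamma wins 11–6.
Lambda vs Gamma: 11 to 6, Lambda.
Delta defeats every rival head-to-head and is the Condorcet winner.

Delta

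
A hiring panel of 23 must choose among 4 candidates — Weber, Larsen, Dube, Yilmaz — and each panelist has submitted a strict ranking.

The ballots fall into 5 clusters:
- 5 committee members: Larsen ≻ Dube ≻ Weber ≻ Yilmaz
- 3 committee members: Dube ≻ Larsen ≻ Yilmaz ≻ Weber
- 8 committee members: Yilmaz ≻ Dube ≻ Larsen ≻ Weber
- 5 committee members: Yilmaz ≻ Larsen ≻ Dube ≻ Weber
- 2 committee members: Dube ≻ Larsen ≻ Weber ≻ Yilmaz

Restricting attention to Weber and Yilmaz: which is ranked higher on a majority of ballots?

Yilmaz

Ballots ranking Weber above Yilmaz: 5 + 2 = 7.
Ballots ranking Yilmaz above Weber: 23 − 7 = 16.
Yilmaz wins the head-to-head 16–7.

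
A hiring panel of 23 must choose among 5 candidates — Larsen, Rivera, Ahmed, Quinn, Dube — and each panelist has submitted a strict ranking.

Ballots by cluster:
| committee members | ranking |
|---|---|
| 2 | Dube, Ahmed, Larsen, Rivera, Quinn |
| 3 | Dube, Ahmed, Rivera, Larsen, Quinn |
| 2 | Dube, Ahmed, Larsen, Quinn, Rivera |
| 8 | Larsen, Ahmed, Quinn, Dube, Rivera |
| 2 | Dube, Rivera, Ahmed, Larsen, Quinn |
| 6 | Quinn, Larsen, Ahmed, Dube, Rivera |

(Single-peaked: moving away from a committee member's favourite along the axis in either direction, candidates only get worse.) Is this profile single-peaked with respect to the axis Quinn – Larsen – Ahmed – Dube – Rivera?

yes

Axis positions: Quinn=1, Larsen=2, Ahmed=3, Dube=4, Rivera=5.
Cluster 1 (peak Dube at position 4): ranking walks positions 4-3-2-5-1, expanding outward from the peak — single-peaked.
Cluster 2 (peak Dube at position 4): ranking walks positions 4-3-5-2-1, expanding outward from the peak — single-peaked.
Cluster 3 (peak Dube at position 4): ranking walks positions 4-3-2-1-5, expanding outward from the peak — single-peaked.
Cluster 4 (peak Larsen at position 2): ranking walks positions 2-3-1-4-5, expanding outward from the peak — single-peaked.
Cluster 5 (peak Dube at position 4): ranking walks positions 4-5-3-2-1, expanding outward from the peak — single-peaked.
Cluster 6 (peak Quinn at position 1): ranking walks positions 1-2-3-4-5, expanding outward from the peak — single-peaked.
Every ranking is single-peaked on this axis.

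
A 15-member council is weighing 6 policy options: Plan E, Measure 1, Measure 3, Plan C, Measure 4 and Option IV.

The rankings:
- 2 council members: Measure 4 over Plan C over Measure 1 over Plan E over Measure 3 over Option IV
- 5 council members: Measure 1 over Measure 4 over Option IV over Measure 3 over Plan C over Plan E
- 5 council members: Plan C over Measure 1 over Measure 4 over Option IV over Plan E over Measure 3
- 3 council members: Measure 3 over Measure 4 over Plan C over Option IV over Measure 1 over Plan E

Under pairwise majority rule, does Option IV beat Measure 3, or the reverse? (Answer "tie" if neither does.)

Ballots ranking Option IV above Measure 3: 5 + 5 = 10.
Ballots ranking Measure 3 above Option IV: 15 − 10 = 5.
Option IV wins the head-to-head 10–5.

Option IV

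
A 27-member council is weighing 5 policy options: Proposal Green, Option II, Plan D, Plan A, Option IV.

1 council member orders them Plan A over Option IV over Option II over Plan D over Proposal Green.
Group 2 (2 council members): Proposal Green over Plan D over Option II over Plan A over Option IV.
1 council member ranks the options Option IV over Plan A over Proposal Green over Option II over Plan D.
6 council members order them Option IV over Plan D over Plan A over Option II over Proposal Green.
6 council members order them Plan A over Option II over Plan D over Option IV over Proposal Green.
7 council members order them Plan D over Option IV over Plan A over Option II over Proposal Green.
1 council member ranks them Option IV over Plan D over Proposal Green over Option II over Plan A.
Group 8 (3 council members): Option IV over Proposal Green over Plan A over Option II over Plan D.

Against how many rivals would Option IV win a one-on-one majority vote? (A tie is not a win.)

3

Option IV against each rival (27 council members):
Option IV–Proposal Green: Option IV 25–2.
Option IV vs Option II: 1+1+6+7+1+3 = 19 for Option IV, 8 for Option II — Option IV by 19–8.
Option IV–Plan D: Plan D 15–12.
Option IV vs Plan A: 18 to 9, Option IV.
Option IV beats Proposal Green, Option II, Plan A; loses to Plan D — 3 pairwise wins.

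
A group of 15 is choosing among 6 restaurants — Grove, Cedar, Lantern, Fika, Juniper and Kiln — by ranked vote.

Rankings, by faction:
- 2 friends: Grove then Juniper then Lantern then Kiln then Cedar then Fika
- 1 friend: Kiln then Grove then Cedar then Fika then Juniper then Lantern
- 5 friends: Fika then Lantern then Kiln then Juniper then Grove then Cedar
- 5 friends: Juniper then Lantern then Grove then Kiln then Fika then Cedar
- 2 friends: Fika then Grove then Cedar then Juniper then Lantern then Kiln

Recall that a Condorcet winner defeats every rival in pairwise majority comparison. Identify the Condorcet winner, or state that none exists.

none

Pairwise majorities:
Grove vs Cedar: 15 to 0, Grove.
Grove vs Lantern: Lantern wins 10–5.
Grove vs Fika: Grove, 8–7.
Grove vs Juniper: Juniper wins 10–5.
Grove vs Kiln: Grove wins 9–6.
Cedar vs Lantern: Lantern wins 12–3.
Cedar vs Fika: Fika, 12–3.
Cedar vs Juniper: 3 to 12, Juniper.
Cedar vs Kiln: Kiln, 13–2.
Lantern vs Fika: Fika, 8–7.
Lantern vs Juniper: Lantern preferred on 5 ballots; Juniper wins 10–5.
Lantern vs Kiln: 14 to 1, Lantern.
Fika vs Juniper: 8 to 7, Fika.
Fika vs Kiln: Fika preferred on 5+2 = 7 ballots; Kiln wins 8–7.
Juniper vs Kiln: Juniper is ranked higher on 2+5+2 = 9 ballots, Kiln on 6. Juniper wins 9–6.
No restaurant is unbeaten: Grove loses to Lantern; Cedar loses to Grove; Lantern loses to Fika; Fika loses to Grove; Juniper loses to Fika; Kiln loses to Grove. In particular Grove > Fika > Lantern > Grove is a majority cycle — no Condorcet winner exists.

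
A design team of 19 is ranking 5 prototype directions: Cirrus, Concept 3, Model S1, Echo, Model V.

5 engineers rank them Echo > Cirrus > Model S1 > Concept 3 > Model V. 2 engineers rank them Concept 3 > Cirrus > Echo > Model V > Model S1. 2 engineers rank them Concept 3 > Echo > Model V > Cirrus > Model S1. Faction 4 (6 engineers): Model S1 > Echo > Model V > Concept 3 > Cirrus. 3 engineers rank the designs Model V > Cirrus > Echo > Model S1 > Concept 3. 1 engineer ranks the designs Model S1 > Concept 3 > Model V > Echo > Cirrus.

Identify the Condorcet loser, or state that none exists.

none

Head-to-head results (19 engineers):
Cirrus vs Concept 3: Cirrus preferred on 5+3 = 8 ballots; Concept 3 wins 11–8.
Cirrus–Model S1: Cirrus 12–7.
Cirrus vs Echo: 5 to 14, Echo.
Cirrus vs Model V: 7 to 12, Model V.
Concept 3 vs Model S1: Concept 3 is ranked higher on 2+2 = 4 ballots, Model S1 on 15. Model S1 wins 15–4.
Concept 3 vs Echo: Concept 3 preferred on 2+2+1 = 5 ballots; Echo wins 14–5.
Concept 3 vs Model V: 10 to 9, Concept 3.
Model S1 vs Echo: Model S1 preferred on 6+1 = 7 ballots; Echo wins 12–7.
Model S1 vs Model V: Model S1 is ranked higher on 5+6+1 = 12 ballots, Model V on 7. Model S1 wins 12–7.
Echo vs Model V: Echo, 15–4.
No design is winless: Cirrus beats Model S1; Concept 3 beats Cirrus; Model S1 beats Concept 3; Echo beats Cirrus; Model V beats Cirrus. There is no Condorcet loser.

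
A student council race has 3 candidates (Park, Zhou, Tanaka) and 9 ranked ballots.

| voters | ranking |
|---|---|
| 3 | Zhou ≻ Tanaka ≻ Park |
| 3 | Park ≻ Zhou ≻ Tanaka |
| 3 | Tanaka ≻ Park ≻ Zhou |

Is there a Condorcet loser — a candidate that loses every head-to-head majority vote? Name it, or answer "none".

Head-to-head results (9 voters):
Park vs Zhou: 6 to 3, Park.
Park–Tanaka: Tanaka 6–3.
Zhou–Tanaka: Zhou 6–3.
Each candidate has at least one pairwise win (Park beats Zhou; Zhou beats Tanaka; Tanaka beats Park) — no Condorcet loser.

none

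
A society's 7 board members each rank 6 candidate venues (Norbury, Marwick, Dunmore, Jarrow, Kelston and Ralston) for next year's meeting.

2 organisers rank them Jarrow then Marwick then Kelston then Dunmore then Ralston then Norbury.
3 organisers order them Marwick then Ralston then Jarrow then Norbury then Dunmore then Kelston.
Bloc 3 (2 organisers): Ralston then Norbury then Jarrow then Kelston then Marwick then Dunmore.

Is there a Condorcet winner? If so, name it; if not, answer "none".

Pairwise majorities:
Norbury vs Marwick: 2 to 5, Marwick.
Norbury vs Dunmore: Norbury is ranked higher on 3+2 = 5 ballots, Dunmore on 2. Norbury wins 5–2.
Norbury vs Jarrow: Norbury preferred on 2 ballots; Jarrow wins 5–2.
Norbury vs Kelston: Norbury is ranked higher on 3+2 = 5 ballots, Kelston on 2. Norbury wins 5–2.
Norbury vs Ralston: Norbury preferred on 0 ballots; Ralston wins 7–0.
Marwick vs Dunmore: Marwick is ranked higher on 2+3+2 = 7 ballots, Dunmore on 0. Marwick wins 7–0.
Marwick vs Jarrow: Marwick preferred on 3 ballots; Jarrow wins 4–3.
Marwick vs Kelston: Marwick preferred on 2+3 = 5 ballots; Marwick wins 5–2.
Marwick vs Ralston: Marwick is ranked higher on 2+3 = 5 ballots, Ralston on 2. Marwick wins 5–2.
Dunmore vs Jarrow: 0 for Dunmore, 7 for Jarrow — Jarrow by 7–0.
Dunmore vs Kelston: 3 for Dunmore, 4 for Kelston — Kelston by 4–3.
Dunmore vs Ralston: Dunmore is ranked higher on 2 ballots, Ralston on 5. Ralston wins 5–2.
Jarrow vs Kelston: Jarrow preferred on 2+3+2 = 7 ballots; Jarrow wins 7–0.
Jarrow vs Ralston: Jarrow preferred on 2 ballots; Ralston wins 5–2.
Kelston vs Ralston: Kelston is ranked higher on 2 ballots, Ralston on 5. Ralston wins 5–2.
Every city loses at least once (Norbury loses to Marwick; Marwick loses to Jarrow; Dunmore loses to Norbury; Jarrow loses to Ralston; Kelston loses to Norbury; Ralston loses to Marwick). The majority relation contains the cycle Marwick beats Ralston beats Jarrow beats Marwick, so there is no Condorcet winner.

none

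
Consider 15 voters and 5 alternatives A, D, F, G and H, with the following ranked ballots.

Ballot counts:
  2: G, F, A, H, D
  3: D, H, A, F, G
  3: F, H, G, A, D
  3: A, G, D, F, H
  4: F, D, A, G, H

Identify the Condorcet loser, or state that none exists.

Pairwise majorities:
A vs D: 8 to 7, A.
A vs F: A preferred on 3+3 = 6 ballots; F wins 9–6.
A vs G: A wins 10–5.
A vs H: A wins 9–6.
D vs F: 6 to 9, F.
D vs G: D preferred on 3+4 = 7 ballots; G wins 8–7.
D vs H: 3+3+4 = 10 for D, 5 for H — D by 10–5.
F vs G: 3+3+4 = 10 for F, 5 for G — F by 10–5.
F vs H: F wins 12–3.
G vs H: 2+3+4 = 9 for G, 6 for H — G by 9–6.
H loses to every other alternative — it is the Condorcet loser.

H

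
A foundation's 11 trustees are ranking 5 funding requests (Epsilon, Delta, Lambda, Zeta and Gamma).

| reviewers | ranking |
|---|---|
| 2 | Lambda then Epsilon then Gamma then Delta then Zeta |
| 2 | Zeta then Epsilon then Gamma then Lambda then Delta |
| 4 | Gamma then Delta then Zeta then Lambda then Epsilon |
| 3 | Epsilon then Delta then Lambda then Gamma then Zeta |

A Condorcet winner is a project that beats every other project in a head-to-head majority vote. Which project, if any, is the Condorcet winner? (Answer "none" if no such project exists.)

none

Check each pair by majority over 11 ballots:
Epsilon vs Delta: 2+2+3 = 7 for Epsilon, 4 for Delta — Epsilon by 7–4.
Epsilon vs Lambda: Epsilon is ranked higher on 2+3 = 5 ballots, Lambda on 6. Lambda wins 6–5.
Epsilon vs Zeta: Epsilon is ranked higher on 2+3 = 5 ballots, Zeta on 6. Zeta wins 6–5.
Epsilon vs Gamma: Epsilon preferred on 2+2+3 = 7 ballots; Epsilon wins 7–4.
Delta vs Lambda: Delta is ranked higher on 4+3 = 7 ballots, Lambda on 4. Delta wins 7–4.
Delta vs Zeta: Delta is ranked higher on 2+4+3 = 9 ballots, Zeta on 2. Delta wins 9–2.
Delta vs Gamma: 3 for Delta, 8 for Gamma — Gamma by 8–3.
Lambda vs Zeta: 5 to 6, Zeta.
Lambda vs Gamma: Lambda is ranked higher on 2+3 = 5 ballots, Gamma on 6. Gamma wins 6–5.
Zeta vs Gamma: Zeta is ranked higher on 2 ballots, Gamma on 9. Gamma wins 9–2.
Each project drops at least one matchup (Epsilon loses to Lambda; Delta loses to Epsilon; Lambda loses to Delta; Zeta loses to Delta; Gamma loses to Epsilon); the cycle Epsilon beats Delta beats Lambda beats Epsilon rules out a Condorcet winner.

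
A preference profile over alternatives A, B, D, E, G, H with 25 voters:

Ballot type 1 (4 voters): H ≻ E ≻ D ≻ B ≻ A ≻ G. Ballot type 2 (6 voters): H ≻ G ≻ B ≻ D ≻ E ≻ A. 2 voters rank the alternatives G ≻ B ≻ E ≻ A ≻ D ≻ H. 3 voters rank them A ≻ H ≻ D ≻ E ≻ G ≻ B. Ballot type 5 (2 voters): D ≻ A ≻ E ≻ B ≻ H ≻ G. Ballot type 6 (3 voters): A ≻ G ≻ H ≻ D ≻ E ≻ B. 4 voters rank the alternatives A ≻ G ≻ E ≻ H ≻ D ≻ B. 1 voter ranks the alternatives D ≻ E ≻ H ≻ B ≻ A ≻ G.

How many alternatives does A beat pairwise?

A against each rival (25 voters):
A vs B: A preferred on 3+2+3+4 = 12 ballots; B wins 13–12.
A vs D: 2+3+3+4 = 12 for A, 13 for D — D by 13–12.
A vs E: A is ranked higher on 3+2+3+4 = 12 ballots, E on 13. E wins 13–12.
A vs G: A is ranked higher on 4+3+2+3+4+1 = 17 ballots, G on 8. A wins 17–8.
A vs H: 2+3+2+3+4 = 14 for A, 11 for H — A by 14–11.
A beats G, H; loses to B, D, E — 2 pairwise wins.

2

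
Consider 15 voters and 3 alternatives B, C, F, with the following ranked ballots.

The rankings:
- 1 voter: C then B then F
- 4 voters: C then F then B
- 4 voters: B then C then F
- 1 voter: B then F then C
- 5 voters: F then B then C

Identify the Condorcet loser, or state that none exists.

none

Pairwise majorities:
B vs C: B preferred on 4+1+5 = 10 ballots; B wins 10–5.
B vs F: B preferred on 1+4+1 = 6 ballots; F wins 9–6.
C–F: C 9–6.
Each alternative has at least one pairwise win (B beats C; C beats F; F beats B) — no Condorcet loser.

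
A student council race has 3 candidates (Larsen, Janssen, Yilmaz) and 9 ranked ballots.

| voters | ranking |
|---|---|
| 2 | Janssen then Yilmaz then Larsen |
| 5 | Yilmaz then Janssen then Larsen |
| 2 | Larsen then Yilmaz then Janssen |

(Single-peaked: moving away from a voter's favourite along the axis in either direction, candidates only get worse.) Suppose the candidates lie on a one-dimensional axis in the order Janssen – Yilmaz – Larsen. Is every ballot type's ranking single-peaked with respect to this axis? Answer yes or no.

Axis positions: Janssen=1, Yilmaz=2, Larsen=3.
Ballot type 1 (peak Janssen at position 1): ranking walks positions 1-2-3, expanding outward from the peak — single-peaked.
Ballot type 2 (peak Yilmaz at position 2): ranking walks positions 2-1-3, expanding outward from the peak — single-peaked.
Ballot type 3 (peak Larsen at position 3): ranking walks positions 3-2-1, expanding outward from the peak — single-peaked.
Every ranking is single-peaked on this axis.

yes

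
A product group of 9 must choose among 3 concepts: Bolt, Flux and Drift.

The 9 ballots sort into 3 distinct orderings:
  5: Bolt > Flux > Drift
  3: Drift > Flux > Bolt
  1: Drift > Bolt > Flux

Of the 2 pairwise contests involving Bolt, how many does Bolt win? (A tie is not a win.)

2

Bolt against each rival (9 engineers):
Bolt vs Flux: Bolt preferred on 5+1 = 6 ballots; Bolt wins 6–3.
Bolt vs Drift: Bolt is ranked higher on 5 ballots, Drift on 4. Bolt wins 5–4.
Bolt beats Flux, Drift — 2 pairwise wins.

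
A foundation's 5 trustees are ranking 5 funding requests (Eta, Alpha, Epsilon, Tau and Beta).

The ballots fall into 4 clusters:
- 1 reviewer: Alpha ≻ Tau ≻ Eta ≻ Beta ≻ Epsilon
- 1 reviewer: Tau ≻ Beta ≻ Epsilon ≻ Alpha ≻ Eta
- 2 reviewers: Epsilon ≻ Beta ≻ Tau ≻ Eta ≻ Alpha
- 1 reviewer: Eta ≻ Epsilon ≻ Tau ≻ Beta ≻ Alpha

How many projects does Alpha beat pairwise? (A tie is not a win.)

0

Alpha against each rival (5 reviewers):
Alpha vs Eta: Alpha preferred on 1+1 = 2 ballots; Eta wins 3–2.
Alpha vs Epsilon: Epsilon wins 4–1.
Alpha vs Tau: Tau wins 4–1.
Alpha vs Beta: Alpha preferred on 1 ballot; Beta wins 4–1.
Alpha beats no one; loses to Eta, Epsilon, Tau, Beta — 0 pairwise wins.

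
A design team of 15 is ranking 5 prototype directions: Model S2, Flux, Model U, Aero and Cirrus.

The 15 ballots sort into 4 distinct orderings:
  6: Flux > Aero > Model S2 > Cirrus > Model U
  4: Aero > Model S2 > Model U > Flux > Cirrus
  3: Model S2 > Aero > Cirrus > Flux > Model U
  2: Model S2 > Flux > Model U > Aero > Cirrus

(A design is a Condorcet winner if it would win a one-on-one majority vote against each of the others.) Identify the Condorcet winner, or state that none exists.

none

Head-to-head results (15 engineers):
Model S2 vs Flux: Model S2 is ranked higher on 4+3+2 = 9 ballots, Flux on 6. Model S2 wins 9–6.
Model S2 vs Model U: 15 to 0, Model S2.
Model S2 vs Aero: 5 to 10, Aero.
Model S2 vs Cirrus: 6+4+3+2 = 15 for Model S2, 0 for Cirrus — Model S2 by 15–0.
Flux vs Model U: 6+3+2 = 11 for Flux, 4 for Model U — Flux by 11–4.
Flux vs Aero: 6+2 = 8 for Flux, 7 for Aero — Flux by 8–7.
Flux vs Cirrus: 12 to 3, Flux.
Model U vs Aero: Model U is ranked higher on 2 ballots, Aero on 13. Aero wins 13–2.
Model U vs Cirrus: Model U preferred on 4+2 = 6 ballots; Cirrus wins 9–6.
Aero vs Cirrus: 15 to 0, Aero.
Each design drops at least one matchup (Model S2 loses to Aero; Flux loses to Model S2; Model U loses to Model S2; Aero loses to Flux; Cirrus loses to Model S2); the cycle Model S2 → Flux → Aero → Model S2 rules out a Condorcet winner.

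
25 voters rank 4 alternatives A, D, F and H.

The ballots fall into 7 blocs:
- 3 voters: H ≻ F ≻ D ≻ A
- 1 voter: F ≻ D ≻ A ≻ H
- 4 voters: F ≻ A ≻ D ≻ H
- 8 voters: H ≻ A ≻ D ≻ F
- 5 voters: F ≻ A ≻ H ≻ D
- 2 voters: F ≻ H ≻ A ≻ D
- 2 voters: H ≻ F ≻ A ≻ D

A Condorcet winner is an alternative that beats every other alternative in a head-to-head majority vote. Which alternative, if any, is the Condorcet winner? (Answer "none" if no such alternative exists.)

Pairwise majorities:
A vs D: 4+8+5+2+2 = 21 for A, 4 for D — A by 21–4.
A vs F: 8 to 17, F.
A vs H: H wins 15–10.
D vs F: F wins 17–8.
D vs H: H, 20–5.
F–H: H 13–12.
Only H has no losses; H is the Condorcet winner.

H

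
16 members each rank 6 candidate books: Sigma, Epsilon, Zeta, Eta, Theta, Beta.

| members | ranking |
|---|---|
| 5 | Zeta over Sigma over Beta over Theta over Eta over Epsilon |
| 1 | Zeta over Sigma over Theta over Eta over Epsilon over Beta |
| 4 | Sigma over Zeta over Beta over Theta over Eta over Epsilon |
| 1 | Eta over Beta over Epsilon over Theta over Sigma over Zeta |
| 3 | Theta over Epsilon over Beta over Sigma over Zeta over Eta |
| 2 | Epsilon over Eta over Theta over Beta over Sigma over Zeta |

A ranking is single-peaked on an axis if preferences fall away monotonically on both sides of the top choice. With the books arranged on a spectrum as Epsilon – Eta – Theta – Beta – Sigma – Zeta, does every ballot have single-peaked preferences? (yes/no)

no

Axis positions: Epsilon=1, Eta=2, Theta=3, Beta=4, Sigma=5, Zeta=6.
Ballot type 1 (peak Zeta at position 6): ranking walks positions 6-5-4-3-2-1, expanding outward from the peak — single-peaked.
Ballot type 2: ranking walks positions 6-5-3-2-1-4; Theta is ranked above Beta even though Beta lies between Theta and the peak Zeta on the axis — preferences dip and rise again. Not single-peaked.
Ballot type 3 (peak Sigma at position 5): ranking walks positions 5-6-4-3-2-1, expanding outward from the peak — single-peaked.
Ballot type 4: ranking walks positions 2-4-1-3-5-6; Beta is ranked above Theta even though Theta lies between Beta and the peak Eta on the axis — preferences dip and rise again. Not single-peaked.
Ballot type 5: ranking walks positions 3-1-4-5-6-2; Epsilon is ranked above Eta even though Eta lies between Epsilon and the peak Theta on the axis — preferences dip and rise again. Not single-peaked.
Ballot type 6 (peak Epsilon at position 1): ranking walks positions 1-2-3-4-5-6, expanding outward from the peak — single-peaked.
Ballot type 2 violates single-peakedness, so the profile is not single-peaked on this axis.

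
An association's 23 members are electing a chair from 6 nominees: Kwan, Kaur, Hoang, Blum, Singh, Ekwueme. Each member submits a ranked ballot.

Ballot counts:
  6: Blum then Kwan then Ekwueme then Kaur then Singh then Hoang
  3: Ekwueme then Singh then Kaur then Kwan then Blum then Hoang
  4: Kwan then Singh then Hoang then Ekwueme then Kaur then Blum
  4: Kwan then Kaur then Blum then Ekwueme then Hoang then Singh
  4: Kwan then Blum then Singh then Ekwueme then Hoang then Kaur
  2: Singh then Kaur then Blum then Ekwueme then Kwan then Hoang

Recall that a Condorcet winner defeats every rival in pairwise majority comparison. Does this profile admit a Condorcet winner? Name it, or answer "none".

Kwan

Pairwise majorities:
Kwan vs Kaur: Kwan wins 18–5.
Kwan–Hoang: Kwan 23–0.
Kwan vs Blum: Kwan, 15–8.
Kwan vs Singh: Kwan, 18–5.
Kwan vs Ekwueme: Kwan, 18–5.
Kaur vs Hoang: Kaur, 15–8.
Kaur–Blum: Kaur 13–10.
Kaur–Singh: Singh 13–10.
Kaur–Ekwueme: Ekwueme 17–6.
Hoang vs Blum: Blum wins 19–4.
Hoang vs Singh: Singh wins 19–4.
Hoang–Ekwueme: Ekwueme 19–4.
Blum–Singh: Blum 14–9.
Blum vs Ekwueme: Blum wins 16–7.
Singh vs Ekwueme: Ekwueme, 13–10.
Kwan beats each of Kaur, Hoang, Blum, Singh, Ekwueme — Kwan is the Condorcet winner.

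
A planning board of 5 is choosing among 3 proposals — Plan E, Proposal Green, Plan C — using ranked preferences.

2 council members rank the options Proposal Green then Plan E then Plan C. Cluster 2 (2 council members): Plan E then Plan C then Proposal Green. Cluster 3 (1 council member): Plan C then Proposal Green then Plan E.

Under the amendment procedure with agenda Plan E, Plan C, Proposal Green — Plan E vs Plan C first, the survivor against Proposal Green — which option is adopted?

Proposal Green

Round 1: Plan E vs Plan C — 4–1, Plan E advances.
Round 2: Plan E vs Proposal Green — 2–3, Proposal Green advances.
Proposal Green survives the agenda.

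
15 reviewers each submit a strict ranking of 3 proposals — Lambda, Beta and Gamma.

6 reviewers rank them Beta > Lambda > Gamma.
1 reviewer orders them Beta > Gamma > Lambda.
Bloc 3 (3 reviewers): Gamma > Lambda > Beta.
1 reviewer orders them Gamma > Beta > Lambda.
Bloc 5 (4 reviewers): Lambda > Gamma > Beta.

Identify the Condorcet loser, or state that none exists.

Head-to-head results (15 reviewers):
Lambda vs Beta: Beta, 8–7.
Lambda vs Gamma: Lambda wins 10–5.
Beta vs Gamma: Gamma wins 8–7.
No project is winless: Lambda beats Gamma; Beta beats Lambda; Gamma beats Beta. There is no Condorcet loser.

none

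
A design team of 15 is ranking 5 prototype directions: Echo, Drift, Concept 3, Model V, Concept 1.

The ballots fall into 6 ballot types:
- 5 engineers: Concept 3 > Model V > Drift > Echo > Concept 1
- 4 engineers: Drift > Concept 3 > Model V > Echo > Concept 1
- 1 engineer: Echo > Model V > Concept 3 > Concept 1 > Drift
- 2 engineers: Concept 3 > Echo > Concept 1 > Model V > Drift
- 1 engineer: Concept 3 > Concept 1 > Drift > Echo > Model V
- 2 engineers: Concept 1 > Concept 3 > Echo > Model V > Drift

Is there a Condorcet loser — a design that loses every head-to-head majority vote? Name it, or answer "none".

Concept 1

Head-to-head results (15 engineers):
Echo vs Drift: Drift wins 10–5.
Echo vs Concept 3: 1 for Echo, 14 for Concept 3 — Concept 3 by 14–1.
Echo–Model V: Model V 9–6.
Echo vs Concept 1: Echo is ranked higher on 5+4+1+2 = 12 ballots, Concept 1 on 3. Echo wins 12–3.
Drift vs Concept 3: 4 for Drift, 11 for Concept 3 — Concept 3 by 11–4.
Drift vs Model V: Model V, 10–5.
Drift vs Concept 1: Drift wins 9–6.
Concept 3 vs Model V: 14 to 1, Concept 3.
Concept 3 vs Concept 1: 13 to 2, Concept 3.
Model V–Concept 1: Model V 10–5.
Concept 1 loses to every other design — it is the Condorcet loser.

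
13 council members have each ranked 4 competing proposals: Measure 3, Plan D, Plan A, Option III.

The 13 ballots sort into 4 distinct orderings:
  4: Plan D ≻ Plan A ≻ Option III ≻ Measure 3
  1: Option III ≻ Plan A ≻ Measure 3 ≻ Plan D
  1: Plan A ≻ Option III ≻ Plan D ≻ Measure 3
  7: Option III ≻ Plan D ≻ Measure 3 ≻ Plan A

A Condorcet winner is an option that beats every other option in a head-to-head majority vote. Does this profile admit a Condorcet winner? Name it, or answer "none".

Pairwise majorities:
Measure 3–Plan D: Plan D 12–1.
Measure 3 vs Plan A: Measure 3, 7–6.
Measure 3 vs Option III: Option III, 13–0.
Plan D vs Plan A: Plan D preferred on 4+7 = 11 ballots; Plan D wins 11–2.
Plan D vs Option III: Plan D preferred on 4 ballots; Option III wins 9–4.
Plan A vs Option III: Option III wins 8–5.
Option III wins every pairwise contest, so Option III is the Condorcet winner.

Option III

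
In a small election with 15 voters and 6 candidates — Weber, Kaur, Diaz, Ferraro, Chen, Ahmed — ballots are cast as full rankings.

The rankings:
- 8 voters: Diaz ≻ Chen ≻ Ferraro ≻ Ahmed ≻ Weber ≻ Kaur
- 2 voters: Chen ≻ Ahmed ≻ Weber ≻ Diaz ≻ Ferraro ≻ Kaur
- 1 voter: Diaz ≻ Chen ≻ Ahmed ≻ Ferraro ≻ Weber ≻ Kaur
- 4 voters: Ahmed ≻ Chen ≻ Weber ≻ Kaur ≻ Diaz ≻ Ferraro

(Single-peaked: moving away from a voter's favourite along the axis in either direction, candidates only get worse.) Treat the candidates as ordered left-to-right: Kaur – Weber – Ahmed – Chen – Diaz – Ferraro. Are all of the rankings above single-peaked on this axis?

yes

Axis positions: Kaur=1, Weber=2, Ahmed=3, Chen=4, Diaz=5, Ferraro=6.
Bloc 1 (peak Diaz at position 5): ranking walks positions 5-4-6-3-2-1, expanding outward from the peak — single-peaked.
Bloc 2 (peak Chen at position 4): ranking walks positions 4-3-2-5-6-1, expanding outward from the peak — single-peaked.
Bloc 3 (peak Diaz at position 5): ranking walks positions 5-4-3-6-2-1, expanding outward from the peak — single-peaked.
Bloc 4 (peak Ahmed at position 3): ranking walks positions 3-4-2-1-5-6, expanding outward from the peak — single-peaked.
Every ranking is single-peaked on this axis.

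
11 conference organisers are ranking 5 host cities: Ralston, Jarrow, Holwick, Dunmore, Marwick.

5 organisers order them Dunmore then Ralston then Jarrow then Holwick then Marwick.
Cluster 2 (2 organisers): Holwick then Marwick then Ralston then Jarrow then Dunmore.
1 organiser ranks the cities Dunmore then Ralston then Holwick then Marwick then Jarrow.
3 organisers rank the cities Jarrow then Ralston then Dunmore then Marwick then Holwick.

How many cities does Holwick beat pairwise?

Holwick against each rival (11 organisers):
Holwick vs Ralston: Ralston, 9–2.
Holwick vs Jarrow: Jarrow, 8–3.
Holwick vs Dunmore: Dunmore, 9–2.
Holwick vs Marwick: Holwick preferred on 5+2+1 = 8 ballots; Holwick wins 8–3.
Holwick beats Marwick; loses to Ralston, Jarrow, Dunmore — 1 pairwise win.

1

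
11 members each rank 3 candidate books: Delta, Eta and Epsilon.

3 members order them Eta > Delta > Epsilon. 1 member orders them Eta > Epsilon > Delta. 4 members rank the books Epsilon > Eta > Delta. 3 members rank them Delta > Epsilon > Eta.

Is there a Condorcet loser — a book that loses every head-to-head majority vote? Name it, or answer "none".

Pairwise majorities:
Delta vs Eta: 3 for Delta, 8 for Eta — Eta by 8–3.
Delta–Epsilon: Delta 6–5.
Eta–Epsilon: Epsilon 7–4.
No book is winless: Delta beats Epsilon; Eta beats Delta; Epsilon beats Eta. There is no Condorcet loser.

none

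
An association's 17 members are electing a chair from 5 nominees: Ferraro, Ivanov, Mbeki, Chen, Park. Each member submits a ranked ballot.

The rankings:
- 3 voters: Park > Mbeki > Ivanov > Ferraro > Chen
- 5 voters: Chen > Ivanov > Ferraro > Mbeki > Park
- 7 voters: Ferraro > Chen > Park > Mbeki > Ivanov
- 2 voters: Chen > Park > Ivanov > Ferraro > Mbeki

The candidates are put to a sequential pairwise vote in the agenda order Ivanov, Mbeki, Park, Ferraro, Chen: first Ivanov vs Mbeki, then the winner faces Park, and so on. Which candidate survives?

Ferraro

Round 1: Ivanov vs Mbeki — 7–10, Mbeki advances.
Round 2: Mbeki vs Park — 5–12, Park advances.
Round 3: Park vs Ferraro — 5–12, Ferraro advances.
Round 4: Ferraro vs Chen — 10–7, Ferraro advances.
Ferraro survives the agenda.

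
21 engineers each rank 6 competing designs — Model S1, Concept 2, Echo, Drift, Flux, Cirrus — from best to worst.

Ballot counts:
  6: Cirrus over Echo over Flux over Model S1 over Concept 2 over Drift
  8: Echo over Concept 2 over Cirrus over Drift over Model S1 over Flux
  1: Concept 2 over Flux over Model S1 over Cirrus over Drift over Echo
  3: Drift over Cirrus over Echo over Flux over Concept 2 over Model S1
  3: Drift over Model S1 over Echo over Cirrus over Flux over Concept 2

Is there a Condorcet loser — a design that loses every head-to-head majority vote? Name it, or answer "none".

Head-to-head results (21 engineers):
Model S1–Concept 2: Concept 2 12–9.
Model S1–Echo: Echo 17–4.
Model S1 vs Drift: Model S1 is ranked higher on 6+1 = 7 ballots, Drift on 14. Drift wins 14–7.
Model S1 vs Flux: Model S1 wins 11–10.
Model S1 vs Cirrus: Model S1 preferred on 1+3 = 4 ballots; Cirrus wins 17–4.
Concept 2 vs Echo: Echo, 20–1.
Concept 2 vs Drift: Concept 2 wins 15–6.
Concept 2–Flux: Flux 12–9.
Concept 2 vs Cirrus: Cirrus wins 12–9.
Echo vs Drift: Echo preferred on 6+8 = 14 ballots; Echo wins 14–7.
Echo vs Flux: Echo preferred on 6+8+3+3 = 20 ballots; Echo wins 20–1.
Echo vs Cirrus: 11 to 10, Echo.
Drift vs Flux: Drift, 14–7.
Drift–Cirrus: Cirrus 15–6.
Flux vs Cirrus: Flux is ranked higher on 1 ballot, Cirrus on 20. Cirrus wins 20–1.
No design is winless: Model S1 beats Flux; Concept 2 beats Model S1; Echo beats Model S1; Drift beats Model S1; Flux beats Concept 2; Cirrus beats Model S1. There is no Condorcet loser.

none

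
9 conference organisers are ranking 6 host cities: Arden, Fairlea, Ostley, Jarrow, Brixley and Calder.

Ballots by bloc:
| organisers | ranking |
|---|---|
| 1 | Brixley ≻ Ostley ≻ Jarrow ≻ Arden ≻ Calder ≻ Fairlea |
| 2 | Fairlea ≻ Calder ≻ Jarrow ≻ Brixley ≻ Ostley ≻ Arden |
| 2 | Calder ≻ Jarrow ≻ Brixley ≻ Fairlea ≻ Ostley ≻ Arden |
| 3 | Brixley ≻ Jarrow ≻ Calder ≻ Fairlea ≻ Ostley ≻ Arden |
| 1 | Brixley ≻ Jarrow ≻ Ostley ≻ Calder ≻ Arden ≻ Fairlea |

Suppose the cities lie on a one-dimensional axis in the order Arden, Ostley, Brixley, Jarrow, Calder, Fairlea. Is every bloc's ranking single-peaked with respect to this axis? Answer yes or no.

Axis positions: Arden=1, Ostley=2, Brixley=3, Jarrow=4, Calder=5, Fairlea=6.
Bloc 1 (peak Brixley at position 3): ranking walks positions 3-2-4-1-5-6, expanding outward from the peak — single-peaked.
Bloc 2 (peak Fairlea at position 6): ranking walks positions 6-5-4-3-2-1, expanding outward from the peak — single-peaked.
Bloc 3 (peak Calder at position 5): ranking walks positions 5-4-3-6-2-1, expanding outward from the peak — single-peaked.
Bloc 4 (peak Brixley at position 3): ranking walks positions 3-4-5-6-2-1, expanding outward from the peak — single-peaked.
Bloc 5 (peak Brixley at position 3): ranking walks positions 3-4-2-5-1-6, expanding outward from the peak — single-peaked.
Every ranking is single-peaked on this axis.

yes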